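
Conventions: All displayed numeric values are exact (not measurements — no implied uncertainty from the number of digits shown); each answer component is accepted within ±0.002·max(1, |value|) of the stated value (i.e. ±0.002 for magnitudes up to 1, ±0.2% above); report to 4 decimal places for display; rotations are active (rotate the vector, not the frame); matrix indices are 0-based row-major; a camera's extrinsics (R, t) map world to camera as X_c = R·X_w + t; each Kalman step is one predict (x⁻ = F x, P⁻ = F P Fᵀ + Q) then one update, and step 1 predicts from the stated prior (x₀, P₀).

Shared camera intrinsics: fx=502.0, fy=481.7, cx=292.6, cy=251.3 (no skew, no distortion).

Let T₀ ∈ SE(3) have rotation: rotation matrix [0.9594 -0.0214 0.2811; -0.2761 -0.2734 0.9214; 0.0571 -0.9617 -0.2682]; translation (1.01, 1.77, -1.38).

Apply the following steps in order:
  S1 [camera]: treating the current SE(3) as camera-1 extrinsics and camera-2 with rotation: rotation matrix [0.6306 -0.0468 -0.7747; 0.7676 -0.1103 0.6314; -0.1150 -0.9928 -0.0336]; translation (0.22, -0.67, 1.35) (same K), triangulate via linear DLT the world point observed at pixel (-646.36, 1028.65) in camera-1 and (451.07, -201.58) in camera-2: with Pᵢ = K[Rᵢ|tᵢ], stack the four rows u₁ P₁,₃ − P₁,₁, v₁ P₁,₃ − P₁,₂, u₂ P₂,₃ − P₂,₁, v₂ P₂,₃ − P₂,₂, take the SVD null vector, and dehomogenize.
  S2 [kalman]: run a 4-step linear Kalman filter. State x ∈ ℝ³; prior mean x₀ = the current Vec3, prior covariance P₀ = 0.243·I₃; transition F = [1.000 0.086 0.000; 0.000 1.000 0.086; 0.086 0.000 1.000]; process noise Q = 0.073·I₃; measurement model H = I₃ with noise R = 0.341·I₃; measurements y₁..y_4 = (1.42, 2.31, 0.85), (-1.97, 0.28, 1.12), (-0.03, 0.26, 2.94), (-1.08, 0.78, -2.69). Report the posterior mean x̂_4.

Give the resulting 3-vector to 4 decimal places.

after S1 (triangulate): (-1.3803, -1.4326, -1.9743)
after S2 (kf_track): (-0.7079, 0.4879, -0.3167)

result = (-0.7079, 0.4879, -0.3167)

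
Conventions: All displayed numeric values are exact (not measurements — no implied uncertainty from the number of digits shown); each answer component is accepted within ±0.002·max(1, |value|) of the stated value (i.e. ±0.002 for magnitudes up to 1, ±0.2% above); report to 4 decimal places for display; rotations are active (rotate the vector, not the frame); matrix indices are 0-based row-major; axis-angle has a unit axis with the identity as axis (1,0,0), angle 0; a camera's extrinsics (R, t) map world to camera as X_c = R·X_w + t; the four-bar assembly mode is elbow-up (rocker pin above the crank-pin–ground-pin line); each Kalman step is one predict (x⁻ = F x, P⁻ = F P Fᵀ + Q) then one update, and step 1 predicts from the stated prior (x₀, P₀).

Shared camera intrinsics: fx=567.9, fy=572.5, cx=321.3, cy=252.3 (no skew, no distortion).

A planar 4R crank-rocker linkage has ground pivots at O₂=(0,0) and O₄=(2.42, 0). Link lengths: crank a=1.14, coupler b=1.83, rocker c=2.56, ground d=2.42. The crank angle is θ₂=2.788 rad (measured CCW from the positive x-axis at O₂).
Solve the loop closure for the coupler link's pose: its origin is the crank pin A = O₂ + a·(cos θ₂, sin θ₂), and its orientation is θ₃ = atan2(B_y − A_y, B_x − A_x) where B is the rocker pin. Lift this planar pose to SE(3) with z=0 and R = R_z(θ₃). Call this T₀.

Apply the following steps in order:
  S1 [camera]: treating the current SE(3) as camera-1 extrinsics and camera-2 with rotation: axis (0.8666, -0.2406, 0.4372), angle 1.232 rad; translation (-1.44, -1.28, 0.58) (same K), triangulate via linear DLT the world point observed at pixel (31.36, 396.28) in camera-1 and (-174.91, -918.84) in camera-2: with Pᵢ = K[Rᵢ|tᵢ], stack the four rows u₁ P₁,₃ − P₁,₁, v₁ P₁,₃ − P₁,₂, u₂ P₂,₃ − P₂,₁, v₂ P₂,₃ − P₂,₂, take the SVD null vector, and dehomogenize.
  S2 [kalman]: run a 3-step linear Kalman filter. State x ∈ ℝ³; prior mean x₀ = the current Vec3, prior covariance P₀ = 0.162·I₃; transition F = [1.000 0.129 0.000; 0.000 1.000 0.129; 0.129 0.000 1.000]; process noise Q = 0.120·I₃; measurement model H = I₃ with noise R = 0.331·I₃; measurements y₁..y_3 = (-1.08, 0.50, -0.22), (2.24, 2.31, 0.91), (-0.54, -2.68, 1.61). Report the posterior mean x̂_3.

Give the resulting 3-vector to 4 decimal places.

source (fourbar_fk): coupler pose = R=[0.7848 -0.6198 0.0000; 0.6198 0.7848 0.0000; 0.0000 0.0000 1.0000], t=(-1.0695, 0.3947, 0.0000)
after S1 (triangulate): (0.1896, -0.1225, 1.6546)
after S2 (kf_track): (0.2265, -0.4597, 1.1534)

result = (0.2265, -0.4597, 1.1534)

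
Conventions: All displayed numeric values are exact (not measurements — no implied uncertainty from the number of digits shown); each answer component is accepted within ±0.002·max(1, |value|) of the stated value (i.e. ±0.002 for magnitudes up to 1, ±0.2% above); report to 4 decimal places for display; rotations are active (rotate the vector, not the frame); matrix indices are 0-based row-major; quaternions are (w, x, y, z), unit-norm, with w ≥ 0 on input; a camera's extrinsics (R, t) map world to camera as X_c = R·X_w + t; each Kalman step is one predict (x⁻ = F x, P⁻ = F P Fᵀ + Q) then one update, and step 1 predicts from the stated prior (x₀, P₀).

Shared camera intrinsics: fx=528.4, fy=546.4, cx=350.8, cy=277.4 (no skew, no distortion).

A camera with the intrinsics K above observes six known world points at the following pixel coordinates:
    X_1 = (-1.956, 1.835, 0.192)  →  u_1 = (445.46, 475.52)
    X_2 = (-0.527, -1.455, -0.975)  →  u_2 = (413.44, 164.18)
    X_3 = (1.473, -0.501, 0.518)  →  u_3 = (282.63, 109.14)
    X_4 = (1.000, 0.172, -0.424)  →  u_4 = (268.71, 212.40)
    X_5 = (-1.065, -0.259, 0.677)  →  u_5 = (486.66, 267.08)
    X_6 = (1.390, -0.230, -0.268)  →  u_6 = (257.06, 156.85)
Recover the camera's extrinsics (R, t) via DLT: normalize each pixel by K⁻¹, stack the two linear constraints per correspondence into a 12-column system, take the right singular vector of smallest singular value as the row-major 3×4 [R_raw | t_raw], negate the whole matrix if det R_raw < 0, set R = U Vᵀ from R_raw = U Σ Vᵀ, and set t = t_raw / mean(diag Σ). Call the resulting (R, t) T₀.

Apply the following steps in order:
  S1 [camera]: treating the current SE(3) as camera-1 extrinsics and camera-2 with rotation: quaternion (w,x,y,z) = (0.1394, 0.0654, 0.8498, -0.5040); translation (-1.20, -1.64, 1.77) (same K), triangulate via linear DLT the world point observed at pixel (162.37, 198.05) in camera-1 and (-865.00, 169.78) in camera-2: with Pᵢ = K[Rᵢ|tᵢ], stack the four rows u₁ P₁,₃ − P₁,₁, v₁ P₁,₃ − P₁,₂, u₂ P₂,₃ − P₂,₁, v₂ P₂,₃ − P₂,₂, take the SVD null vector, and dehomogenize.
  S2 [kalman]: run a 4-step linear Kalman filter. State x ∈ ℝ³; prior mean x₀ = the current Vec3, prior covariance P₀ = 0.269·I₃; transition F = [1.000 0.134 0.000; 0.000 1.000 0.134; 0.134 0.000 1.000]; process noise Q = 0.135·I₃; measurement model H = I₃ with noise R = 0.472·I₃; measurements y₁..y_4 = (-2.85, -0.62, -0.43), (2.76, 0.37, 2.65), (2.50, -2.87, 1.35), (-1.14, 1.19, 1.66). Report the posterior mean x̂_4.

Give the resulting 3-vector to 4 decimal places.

source (pnp_recover): camera pose = R=[-0.8155 -0.4233 0.3947; -0.4513 0.8920 0.0242; -0.3623 -0.1584 -0.9185], t=(0.1701, -0.3696, 5.6945)
after S1 (triangulate): (1.9983, 0.4602, -1.3720)
after S2 (kf_track): (0.4874, -0.0856, 1.3952)

result = (0.4874, -0.0856, 1.3952)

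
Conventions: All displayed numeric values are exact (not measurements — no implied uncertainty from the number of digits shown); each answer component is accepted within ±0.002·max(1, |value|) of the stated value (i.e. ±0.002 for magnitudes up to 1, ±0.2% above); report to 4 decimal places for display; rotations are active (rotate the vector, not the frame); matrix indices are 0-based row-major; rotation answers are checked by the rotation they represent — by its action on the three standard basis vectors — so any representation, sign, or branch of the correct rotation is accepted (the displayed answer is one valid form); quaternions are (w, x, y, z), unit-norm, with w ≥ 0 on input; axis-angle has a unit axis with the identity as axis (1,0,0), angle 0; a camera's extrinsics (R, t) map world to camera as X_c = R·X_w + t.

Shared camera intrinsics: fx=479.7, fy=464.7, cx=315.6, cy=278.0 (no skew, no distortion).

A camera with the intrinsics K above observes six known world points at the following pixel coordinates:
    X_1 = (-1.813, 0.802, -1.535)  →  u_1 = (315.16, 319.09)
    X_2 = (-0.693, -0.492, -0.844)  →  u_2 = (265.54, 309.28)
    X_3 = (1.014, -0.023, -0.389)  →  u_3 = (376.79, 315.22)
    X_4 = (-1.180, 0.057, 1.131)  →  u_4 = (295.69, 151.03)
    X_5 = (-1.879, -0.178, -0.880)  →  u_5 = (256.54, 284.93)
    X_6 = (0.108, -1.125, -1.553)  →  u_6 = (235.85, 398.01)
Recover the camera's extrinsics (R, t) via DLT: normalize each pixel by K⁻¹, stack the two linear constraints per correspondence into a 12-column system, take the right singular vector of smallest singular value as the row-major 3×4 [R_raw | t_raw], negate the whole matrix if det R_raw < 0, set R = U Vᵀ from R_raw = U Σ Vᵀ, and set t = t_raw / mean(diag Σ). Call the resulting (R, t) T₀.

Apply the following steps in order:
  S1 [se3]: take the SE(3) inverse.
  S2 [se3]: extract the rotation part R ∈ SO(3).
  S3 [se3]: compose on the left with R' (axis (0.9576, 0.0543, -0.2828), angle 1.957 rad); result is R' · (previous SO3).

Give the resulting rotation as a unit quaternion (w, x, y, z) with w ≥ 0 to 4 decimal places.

rotation (quat) = (0.9155, -0.0424, -0.2982, -0.2668)

source (pnp_recover): camera pose = R=[0.4497 0.8918 0.0499; 0.2581 -0.0763 -0.9631; -0.8551 0.4460 -0.2645], t=(0.1700, -0.2700, 5.3691)
after S1 (invert_se3): R=[0.4497 0.2581 -0.8551; 0.8918 -0.0763 0.4460; 0.0499 -0.9631 -0.2645], t=(4.5841, -2.5670, 1.1514)
after S2 (rot_of_se3): [0.4497 0.2581 -0.8551; 0.8918 -0.0763 0.4460; 0.0499 -0.9631 -0.2645]
after S3 (compose_so3): [0.6798 0.5138 -0.5234; -0.4632 0.8540 0.2368; 0.5687 0.0814 0.8185]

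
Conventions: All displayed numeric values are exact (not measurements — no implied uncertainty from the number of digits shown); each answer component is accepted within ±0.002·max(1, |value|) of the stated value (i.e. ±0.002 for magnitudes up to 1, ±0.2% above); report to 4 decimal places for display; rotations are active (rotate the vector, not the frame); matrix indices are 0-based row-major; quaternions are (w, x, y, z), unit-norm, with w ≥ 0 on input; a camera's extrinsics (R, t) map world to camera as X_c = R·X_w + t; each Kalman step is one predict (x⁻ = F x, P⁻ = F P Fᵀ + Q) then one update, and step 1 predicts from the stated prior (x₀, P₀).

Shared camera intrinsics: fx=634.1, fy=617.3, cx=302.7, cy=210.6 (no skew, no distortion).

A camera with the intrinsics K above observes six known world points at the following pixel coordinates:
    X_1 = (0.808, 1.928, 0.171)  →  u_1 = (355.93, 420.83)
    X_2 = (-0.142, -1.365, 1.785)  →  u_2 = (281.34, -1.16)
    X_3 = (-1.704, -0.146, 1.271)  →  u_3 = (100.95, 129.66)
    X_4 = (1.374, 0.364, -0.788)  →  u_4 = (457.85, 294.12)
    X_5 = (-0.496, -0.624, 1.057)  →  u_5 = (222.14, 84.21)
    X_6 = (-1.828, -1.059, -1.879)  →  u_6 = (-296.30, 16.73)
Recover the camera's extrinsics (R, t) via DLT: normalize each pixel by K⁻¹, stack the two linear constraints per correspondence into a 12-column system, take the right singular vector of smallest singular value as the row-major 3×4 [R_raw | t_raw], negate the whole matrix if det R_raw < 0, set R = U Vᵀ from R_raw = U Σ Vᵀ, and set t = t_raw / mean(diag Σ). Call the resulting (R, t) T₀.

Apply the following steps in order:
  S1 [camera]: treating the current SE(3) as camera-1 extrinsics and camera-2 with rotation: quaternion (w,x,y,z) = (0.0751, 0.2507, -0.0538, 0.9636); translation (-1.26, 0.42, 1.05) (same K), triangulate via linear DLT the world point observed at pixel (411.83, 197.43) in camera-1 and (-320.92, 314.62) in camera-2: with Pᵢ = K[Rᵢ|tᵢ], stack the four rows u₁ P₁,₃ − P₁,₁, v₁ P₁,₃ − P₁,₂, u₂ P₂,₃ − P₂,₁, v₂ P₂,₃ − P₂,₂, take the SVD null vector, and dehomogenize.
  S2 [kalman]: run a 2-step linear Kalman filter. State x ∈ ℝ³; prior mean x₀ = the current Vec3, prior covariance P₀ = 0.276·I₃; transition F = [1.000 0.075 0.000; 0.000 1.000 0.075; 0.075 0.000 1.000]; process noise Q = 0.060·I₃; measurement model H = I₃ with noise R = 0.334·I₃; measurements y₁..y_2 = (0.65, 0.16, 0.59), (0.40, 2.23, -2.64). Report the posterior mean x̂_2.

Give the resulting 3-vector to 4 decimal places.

source (pnp_recover): camera pose = R=[0.9879 -0.0247 0.1532; 0.0653 0.9616 -0.2665; -0.1407 0.2733 0.9516], t=(-0.3600, -0.1700, 4.3901)
after S1 (triangulate): (1.1174, 0.1379, 0.5149)
after S2 (kf_track): (0.6736, 0.9573, -0.6552)

result = (0.6736, 0.9573, -0.6552)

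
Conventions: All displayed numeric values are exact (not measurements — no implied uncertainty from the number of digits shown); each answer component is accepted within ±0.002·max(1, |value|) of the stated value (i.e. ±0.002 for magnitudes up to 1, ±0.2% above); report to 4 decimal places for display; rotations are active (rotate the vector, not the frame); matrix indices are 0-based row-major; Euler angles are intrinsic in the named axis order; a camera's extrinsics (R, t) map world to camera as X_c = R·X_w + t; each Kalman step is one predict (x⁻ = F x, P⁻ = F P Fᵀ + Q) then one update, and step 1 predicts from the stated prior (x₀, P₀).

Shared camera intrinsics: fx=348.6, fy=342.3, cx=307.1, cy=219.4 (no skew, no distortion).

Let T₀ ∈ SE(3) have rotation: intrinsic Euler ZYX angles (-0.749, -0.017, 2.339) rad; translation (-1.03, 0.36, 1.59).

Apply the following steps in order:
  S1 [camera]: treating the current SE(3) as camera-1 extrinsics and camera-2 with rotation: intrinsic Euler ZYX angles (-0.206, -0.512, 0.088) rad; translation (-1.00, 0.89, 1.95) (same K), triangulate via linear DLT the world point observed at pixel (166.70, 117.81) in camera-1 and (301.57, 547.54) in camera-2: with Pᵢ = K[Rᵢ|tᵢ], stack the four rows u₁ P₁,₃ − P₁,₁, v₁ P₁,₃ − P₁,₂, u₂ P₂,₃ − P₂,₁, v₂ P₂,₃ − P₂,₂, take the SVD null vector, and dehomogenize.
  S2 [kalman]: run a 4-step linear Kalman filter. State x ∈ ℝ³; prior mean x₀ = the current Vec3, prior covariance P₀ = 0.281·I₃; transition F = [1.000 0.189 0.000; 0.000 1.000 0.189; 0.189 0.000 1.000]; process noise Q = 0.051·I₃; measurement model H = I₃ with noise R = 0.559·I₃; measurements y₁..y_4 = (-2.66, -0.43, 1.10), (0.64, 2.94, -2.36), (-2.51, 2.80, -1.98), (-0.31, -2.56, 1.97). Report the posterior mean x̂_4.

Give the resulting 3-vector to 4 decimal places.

after S1 (triangulate): (0.7619, 1.4851, -0.1477)
after S2 (kf_track): (-0.3239, 0.3605, -0.4540)

result = (-0.3239, 0.3605, -0.4540)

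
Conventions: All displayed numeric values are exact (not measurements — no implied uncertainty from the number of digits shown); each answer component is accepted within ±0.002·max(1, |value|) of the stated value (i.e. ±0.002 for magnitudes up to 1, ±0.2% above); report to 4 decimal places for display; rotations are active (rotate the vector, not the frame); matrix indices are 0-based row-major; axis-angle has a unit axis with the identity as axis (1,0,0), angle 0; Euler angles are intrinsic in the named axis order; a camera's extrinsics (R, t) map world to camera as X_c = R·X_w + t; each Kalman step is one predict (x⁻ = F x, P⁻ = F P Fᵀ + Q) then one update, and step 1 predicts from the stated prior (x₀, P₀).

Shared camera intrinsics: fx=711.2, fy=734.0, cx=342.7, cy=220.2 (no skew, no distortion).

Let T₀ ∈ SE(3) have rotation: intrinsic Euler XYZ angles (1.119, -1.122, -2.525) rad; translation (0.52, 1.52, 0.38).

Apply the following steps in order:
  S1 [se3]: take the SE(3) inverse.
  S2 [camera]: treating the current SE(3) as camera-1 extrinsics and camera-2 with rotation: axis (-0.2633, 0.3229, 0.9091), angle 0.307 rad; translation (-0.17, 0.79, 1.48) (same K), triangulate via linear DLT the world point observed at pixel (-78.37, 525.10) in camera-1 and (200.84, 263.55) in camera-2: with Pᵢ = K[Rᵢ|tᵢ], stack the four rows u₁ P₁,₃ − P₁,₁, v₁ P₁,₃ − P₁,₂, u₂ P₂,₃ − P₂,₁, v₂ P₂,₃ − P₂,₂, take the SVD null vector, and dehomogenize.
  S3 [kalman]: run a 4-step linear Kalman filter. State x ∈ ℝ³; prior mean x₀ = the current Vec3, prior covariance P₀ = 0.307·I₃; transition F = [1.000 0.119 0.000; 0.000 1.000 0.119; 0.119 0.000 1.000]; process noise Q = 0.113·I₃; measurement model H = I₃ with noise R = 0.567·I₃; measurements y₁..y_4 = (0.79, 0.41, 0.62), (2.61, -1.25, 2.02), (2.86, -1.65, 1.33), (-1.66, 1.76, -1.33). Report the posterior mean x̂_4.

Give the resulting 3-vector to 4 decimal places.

result = (0.3156, 0.1560, 0.5558)

after S1 (invert_se3): R=[-0.3540 0.4088 -0.8412; 0.2509 -0.8249 -0.5065; -0.9010 -0.3903 0.1894], t=(-0.1177, 1.3159, 0.9899)
after S2 (triangulate): (-0.7376, -0.5684, 1.4017)
after S3 (kf_track): (0.3156, 0.1560, 0.5558)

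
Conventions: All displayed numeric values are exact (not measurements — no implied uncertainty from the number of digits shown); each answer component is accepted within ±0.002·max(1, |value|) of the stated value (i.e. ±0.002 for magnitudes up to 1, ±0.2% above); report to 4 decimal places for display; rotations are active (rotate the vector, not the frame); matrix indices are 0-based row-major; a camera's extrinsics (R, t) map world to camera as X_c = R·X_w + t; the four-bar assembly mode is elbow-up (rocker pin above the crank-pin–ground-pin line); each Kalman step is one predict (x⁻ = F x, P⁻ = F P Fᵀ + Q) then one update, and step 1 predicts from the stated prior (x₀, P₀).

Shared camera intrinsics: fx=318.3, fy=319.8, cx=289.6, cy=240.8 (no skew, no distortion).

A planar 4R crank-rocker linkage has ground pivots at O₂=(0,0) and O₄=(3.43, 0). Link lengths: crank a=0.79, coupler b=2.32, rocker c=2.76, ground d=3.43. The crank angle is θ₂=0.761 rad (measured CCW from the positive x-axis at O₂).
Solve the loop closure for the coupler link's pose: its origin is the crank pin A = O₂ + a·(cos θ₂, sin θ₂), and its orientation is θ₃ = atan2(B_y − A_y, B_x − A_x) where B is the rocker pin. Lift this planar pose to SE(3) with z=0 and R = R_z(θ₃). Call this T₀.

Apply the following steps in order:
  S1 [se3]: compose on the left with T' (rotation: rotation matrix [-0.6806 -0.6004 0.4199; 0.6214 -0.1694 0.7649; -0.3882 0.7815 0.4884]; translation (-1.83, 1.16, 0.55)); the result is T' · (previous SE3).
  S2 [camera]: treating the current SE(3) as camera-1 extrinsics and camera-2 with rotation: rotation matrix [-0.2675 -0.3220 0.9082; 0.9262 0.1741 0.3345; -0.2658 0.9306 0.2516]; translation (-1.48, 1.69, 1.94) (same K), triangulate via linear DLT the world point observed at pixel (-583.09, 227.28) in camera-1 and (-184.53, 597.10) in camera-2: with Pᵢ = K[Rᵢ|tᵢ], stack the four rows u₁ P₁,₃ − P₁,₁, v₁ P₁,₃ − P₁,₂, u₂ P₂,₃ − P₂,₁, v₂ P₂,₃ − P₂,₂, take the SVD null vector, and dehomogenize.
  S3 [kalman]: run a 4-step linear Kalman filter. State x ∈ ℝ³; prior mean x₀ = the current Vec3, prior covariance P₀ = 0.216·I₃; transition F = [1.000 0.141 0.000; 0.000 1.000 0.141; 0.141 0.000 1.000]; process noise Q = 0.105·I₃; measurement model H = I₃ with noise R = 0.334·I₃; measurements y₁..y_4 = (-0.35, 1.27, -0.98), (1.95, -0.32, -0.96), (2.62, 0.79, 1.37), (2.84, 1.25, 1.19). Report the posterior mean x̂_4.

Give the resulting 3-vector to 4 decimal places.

source (fourbar_fk): coupler pose = R=[0.6194 -0.7851 0.0000; 0.7851 0.6194 0.0000; 0.0000 0.0000 1.0000], t=(0.5721, 0.5448, 0.0000)
after S1 (compose_se3): R=[-0.8929 0.1624 0.4199; 0.2519 -0.5928 0.7650; 0.3731 0.7888 0.4884], t=(-2.5465, 1.4232, 0.7537)
after S2 (triangulate): (1.3076, 1.2163, -1.4316)
after S3 (kf_track): (2.4265, 0.9361, 0.8085)

result = (2.4265, 0.9361, 0.8085)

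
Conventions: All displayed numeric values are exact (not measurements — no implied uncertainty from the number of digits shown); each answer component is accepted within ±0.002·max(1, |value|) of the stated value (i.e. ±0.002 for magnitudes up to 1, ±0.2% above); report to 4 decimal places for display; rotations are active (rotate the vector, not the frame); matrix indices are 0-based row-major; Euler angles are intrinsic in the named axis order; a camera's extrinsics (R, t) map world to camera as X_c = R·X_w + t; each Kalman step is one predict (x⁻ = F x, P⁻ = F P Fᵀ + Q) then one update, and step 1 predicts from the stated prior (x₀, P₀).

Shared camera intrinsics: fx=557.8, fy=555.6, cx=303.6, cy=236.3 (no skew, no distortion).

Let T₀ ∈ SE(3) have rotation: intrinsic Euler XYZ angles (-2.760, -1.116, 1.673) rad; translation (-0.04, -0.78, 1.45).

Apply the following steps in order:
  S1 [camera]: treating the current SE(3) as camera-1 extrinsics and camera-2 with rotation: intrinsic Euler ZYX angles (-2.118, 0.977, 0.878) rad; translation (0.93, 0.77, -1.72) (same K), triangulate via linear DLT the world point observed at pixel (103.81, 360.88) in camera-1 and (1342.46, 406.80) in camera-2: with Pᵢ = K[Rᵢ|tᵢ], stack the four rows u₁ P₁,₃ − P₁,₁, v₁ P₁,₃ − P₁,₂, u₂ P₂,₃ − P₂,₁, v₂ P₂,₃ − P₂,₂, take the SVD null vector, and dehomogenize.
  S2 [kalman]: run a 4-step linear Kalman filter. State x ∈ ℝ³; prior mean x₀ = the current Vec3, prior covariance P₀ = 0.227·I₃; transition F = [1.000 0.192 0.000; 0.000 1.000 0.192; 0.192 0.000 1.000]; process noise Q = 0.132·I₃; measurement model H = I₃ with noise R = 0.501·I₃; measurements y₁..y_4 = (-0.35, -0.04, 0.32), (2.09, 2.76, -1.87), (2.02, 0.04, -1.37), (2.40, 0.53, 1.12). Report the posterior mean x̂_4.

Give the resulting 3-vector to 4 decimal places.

after S1 (triangulate): (-1.8692, 1.6159, 0.5267)
after S2 (kf_track): (1.8155, 0.8492, 0.0887)

result = (1.8155, 0.8492, 0.0887)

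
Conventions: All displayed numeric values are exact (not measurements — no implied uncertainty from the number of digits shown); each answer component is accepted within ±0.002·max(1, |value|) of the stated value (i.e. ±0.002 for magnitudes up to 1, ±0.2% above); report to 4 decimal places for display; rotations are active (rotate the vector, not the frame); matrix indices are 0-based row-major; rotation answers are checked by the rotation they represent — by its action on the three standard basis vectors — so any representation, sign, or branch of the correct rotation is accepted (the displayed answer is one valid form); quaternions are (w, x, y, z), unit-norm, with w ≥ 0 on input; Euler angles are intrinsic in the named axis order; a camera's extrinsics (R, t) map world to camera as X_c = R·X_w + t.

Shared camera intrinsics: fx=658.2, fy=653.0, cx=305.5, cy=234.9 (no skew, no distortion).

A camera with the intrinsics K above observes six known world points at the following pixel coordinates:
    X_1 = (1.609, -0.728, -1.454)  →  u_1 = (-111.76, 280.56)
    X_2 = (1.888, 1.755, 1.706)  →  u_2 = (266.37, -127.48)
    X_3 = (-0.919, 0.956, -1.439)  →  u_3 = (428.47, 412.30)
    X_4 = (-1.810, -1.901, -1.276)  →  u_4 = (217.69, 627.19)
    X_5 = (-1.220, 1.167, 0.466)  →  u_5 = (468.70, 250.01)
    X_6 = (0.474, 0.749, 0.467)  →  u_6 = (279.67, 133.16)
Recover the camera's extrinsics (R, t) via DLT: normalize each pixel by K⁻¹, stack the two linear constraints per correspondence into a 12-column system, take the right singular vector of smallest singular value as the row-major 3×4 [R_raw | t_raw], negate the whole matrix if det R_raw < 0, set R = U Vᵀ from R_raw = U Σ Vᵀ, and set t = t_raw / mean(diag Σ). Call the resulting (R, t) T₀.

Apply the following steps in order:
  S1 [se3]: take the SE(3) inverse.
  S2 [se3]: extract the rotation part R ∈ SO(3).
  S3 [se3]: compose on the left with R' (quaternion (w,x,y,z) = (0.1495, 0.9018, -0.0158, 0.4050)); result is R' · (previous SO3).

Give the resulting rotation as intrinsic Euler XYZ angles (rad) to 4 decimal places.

source (pnp_recover): camera pose = R=[-0.7007 0.7000 0.1382; -0.6638 -0.5685 -0.4860; -0.2616 -0.4322 0.8630], t=(-0.4500, 0.2000, 4.9698)
after S1 (invert_se3): R=[-0.7007 -0.6638 -0.2616; 0.7000 -0.5685 -0.4322; 0.1382 -0.4860 0.8630], t=(1.1175, 2.5769, -4.1295)
after S2 (rot_of_se3): [-0.7007 -0.6638 -0.2616; 0.7000 -0.5685 -0.4322; 0.1382 -0.4860 0.8630]
after S3 (compose_so3): [-0.4748 -0.7134 0.5154; -0.7723 0.6186 0.1447; -0.4221 -0.3293 -0.8446]

rotation (euler_xyz) = (-2.9719, 0.5415, 2.1581)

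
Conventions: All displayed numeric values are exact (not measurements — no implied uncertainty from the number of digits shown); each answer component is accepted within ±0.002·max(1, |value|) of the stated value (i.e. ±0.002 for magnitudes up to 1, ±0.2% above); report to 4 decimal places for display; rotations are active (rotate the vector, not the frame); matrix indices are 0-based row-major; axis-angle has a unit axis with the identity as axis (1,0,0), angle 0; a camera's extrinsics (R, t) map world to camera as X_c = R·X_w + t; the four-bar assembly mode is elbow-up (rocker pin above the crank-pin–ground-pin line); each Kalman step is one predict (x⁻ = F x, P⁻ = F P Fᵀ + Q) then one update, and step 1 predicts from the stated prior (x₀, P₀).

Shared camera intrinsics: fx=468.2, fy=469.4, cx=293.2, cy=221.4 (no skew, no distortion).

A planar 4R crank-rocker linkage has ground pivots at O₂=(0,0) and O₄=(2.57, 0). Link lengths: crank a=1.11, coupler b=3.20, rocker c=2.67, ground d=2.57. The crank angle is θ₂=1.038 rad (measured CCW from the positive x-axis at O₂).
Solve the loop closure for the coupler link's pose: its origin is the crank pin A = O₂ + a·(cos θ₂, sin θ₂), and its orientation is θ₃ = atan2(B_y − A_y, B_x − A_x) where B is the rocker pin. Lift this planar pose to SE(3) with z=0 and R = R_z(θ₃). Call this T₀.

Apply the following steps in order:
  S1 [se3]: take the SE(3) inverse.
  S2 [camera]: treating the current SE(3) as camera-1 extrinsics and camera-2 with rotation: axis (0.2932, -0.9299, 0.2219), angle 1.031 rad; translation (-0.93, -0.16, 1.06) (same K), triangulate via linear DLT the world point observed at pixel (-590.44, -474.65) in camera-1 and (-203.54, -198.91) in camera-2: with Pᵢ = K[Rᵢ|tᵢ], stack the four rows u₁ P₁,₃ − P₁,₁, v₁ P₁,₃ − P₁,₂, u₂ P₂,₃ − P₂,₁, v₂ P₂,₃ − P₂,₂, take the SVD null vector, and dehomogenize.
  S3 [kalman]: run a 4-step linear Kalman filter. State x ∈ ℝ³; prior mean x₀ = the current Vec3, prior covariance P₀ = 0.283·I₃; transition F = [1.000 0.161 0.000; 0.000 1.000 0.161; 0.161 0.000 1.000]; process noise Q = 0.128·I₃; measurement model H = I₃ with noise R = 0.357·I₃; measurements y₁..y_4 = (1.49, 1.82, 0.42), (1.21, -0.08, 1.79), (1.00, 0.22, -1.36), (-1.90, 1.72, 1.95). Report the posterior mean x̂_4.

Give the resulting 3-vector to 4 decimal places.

result = (-0.2105, 0.9476, 0.9888)

source (fourbar_fk): coupler pose = R=[0.8656 -0.5007 0.0000; 0.5007 0.8656 0.0000; 0.0000 0.0000 1.0000], t=(0.5638, 0.9561, 0.0000)
after S1 (invert_se3): R=[0.8656 0.5007 0.0000; -0.5007 0.8656 0.0000; 0.0000 0.0000 1.0000], t=(-0.9668, -0.5453, 0.0000)
after S2 (triangulate): (-0.1159, -0.7436, 0.7627)
after S3 (kf_track): (-0.2105, 0.9476, 0.9888)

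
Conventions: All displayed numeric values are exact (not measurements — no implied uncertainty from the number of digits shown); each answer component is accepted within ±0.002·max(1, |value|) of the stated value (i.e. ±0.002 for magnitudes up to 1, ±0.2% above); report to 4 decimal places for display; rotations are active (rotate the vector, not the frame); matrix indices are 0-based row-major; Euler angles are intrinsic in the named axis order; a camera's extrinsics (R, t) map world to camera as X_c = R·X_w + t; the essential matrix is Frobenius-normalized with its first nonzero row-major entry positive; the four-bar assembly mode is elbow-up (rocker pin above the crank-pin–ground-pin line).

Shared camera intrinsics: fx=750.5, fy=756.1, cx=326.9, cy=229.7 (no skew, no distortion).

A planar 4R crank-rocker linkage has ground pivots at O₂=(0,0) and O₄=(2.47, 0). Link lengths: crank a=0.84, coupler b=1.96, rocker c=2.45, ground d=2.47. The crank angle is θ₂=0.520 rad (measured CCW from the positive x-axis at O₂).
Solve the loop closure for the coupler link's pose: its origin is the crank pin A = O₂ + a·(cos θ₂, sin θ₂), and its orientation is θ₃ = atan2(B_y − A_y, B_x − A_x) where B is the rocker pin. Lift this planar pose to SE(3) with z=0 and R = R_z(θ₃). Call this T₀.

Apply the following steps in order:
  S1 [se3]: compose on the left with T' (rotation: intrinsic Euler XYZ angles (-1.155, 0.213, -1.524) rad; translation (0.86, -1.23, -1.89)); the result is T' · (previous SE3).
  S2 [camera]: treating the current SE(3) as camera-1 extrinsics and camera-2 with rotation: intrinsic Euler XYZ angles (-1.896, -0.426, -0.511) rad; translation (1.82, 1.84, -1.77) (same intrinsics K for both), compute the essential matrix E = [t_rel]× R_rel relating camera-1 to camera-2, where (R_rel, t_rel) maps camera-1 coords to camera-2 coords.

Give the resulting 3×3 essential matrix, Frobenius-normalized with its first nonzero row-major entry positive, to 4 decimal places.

source (fourbar_fk): coupler pose = R=[0.3753 -0.9269 0.0000; 0.9269 0.3753 0.0000; 0.0000 0.0000 1.0000], t=(0.7290, 0.4174, 0.0000)
after S1 (compose_se3): R=[0.9221 0.3240 0.2114; -0.3163 0.3170 0.8941; 0.2227 -0.8914 0.3948], t=(1.3008, -1.6035, -1.2802)
after S2 (essential): [0.2245 -0.1469 0.6463; -0.3137 0.1225 0.2277; -0.5190 0.2180 0.1680]

matrix = [0.2245 -0.1469 0.6463; -0.3137 0.1225 0.2277; -0.5190 0.2180 0.1680]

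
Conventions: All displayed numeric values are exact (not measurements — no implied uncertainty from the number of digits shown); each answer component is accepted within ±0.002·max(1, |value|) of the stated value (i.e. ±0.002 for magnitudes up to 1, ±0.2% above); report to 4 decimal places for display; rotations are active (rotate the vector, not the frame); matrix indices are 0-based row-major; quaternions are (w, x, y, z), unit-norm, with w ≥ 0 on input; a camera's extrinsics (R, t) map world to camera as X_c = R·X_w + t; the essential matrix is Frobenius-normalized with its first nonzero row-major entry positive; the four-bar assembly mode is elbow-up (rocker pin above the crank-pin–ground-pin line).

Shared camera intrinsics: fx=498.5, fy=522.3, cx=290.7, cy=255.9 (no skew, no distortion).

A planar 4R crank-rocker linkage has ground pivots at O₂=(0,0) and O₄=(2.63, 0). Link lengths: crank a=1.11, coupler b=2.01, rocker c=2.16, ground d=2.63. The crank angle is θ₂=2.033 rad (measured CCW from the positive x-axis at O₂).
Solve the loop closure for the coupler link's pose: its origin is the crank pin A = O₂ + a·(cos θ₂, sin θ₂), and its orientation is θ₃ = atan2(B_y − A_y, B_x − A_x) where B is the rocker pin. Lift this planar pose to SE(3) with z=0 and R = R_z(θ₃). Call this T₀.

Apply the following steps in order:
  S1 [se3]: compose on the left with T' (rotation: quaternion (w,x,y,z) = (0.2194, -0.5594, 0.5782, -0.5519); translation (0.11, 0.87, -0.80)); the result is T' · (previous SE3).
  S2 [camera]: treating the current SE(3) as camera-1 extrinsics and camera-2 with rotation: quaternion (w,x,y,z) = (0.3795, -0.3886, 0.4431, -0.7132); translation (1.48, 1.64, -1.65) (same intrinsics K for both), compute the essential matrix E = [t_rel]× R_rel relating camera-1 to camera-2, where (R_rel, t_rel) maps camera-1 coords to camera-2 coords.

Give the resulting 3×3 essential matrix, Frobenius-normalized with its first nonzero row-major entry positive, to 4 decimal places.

source (fourbar_fk): coupler pose = R=[0.9261 -0.3773 0.0000; 0.3773 0.9261 0.0000; 0.0000 0.0000 1.0000], t=(-0.4950, 0.9935, 0.0000)
after S1 (compose_se3): R=[-0.4100 -0.2700 0.8712; -0.9121 0.1177 -0.3928; 0.0035 -0.9556 -0.2945], t=(-0.1546, 1.0765, -1.8580)
after S2 (essential): [0.2392 -0.4016 0.4295; 0.0032 0.1405 -0.3173; -0.5003 0.2520 0.4035]

matrix = [0.2392 -0.4016 0.4295; 0.0032 0.1405 -0.3173; -0.5003 0.2520 0.4035]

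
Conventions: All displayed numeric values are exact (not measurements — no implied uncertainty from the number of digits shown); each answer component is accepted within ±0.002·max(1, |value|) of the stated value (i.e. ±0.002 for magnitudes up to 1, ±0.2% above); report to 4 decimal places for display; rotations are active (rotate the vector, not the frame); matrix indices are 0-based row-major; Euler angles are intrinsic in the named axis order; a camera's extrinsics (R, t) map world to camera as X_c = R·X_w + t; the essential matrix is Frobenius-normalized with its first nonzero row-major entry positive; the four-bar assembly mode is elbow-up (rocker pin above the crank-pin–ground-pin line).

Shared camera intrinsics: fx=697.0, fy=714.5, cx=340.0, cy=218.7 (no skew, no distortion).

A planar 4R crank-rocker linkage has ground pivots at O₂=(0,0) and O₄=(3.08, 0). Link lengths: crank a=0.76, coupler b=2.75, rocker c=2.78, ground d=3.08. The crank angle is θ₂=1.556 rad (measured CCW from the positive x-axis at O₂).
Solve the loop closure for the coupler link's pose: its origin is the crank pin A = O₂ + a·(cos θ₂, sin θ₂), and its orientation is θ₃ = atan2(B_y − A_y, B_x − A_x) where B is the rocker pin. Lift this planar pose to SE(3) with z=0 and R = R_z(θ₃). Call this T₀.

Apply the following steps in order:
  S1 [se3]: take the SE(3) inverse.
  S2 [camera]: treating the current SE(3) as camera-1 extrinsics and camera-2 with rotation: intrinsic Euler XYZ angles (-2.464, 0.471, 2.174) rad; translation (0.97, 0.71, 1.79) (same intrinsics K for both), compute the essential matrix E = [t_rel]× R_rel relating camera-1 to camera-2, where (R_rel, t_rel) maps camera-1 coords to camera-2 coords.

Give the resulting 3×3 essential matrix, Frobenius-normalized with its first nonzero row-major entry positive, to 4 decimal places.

matrix = [0.2424 0.2751 0.5908; 0.4377 0.1902 -0.3519; -0.3451 -0.1877 0.1030]

source (fourbar_fk): coupler pose = R=[0.7470 -0.6648 0.0000; 0.6648 0.7470 0.0000; 0.0000 0.0000 1.0000], t=(0.0112, 0.7599, 0.0000)
after S1 (invert_se3): R=[0.7470 0.6648 0.0000; -0.6648 0.7470 0.0000; 0.0000 0.0000 1.0000], t=(-0.5136, -0.5602, 0.0000)
after S2 (essential): [0.2424 0.2751 0.5908; 0.4377 0.1902 -0.3519; -0.3451 -0.1877 0.1030]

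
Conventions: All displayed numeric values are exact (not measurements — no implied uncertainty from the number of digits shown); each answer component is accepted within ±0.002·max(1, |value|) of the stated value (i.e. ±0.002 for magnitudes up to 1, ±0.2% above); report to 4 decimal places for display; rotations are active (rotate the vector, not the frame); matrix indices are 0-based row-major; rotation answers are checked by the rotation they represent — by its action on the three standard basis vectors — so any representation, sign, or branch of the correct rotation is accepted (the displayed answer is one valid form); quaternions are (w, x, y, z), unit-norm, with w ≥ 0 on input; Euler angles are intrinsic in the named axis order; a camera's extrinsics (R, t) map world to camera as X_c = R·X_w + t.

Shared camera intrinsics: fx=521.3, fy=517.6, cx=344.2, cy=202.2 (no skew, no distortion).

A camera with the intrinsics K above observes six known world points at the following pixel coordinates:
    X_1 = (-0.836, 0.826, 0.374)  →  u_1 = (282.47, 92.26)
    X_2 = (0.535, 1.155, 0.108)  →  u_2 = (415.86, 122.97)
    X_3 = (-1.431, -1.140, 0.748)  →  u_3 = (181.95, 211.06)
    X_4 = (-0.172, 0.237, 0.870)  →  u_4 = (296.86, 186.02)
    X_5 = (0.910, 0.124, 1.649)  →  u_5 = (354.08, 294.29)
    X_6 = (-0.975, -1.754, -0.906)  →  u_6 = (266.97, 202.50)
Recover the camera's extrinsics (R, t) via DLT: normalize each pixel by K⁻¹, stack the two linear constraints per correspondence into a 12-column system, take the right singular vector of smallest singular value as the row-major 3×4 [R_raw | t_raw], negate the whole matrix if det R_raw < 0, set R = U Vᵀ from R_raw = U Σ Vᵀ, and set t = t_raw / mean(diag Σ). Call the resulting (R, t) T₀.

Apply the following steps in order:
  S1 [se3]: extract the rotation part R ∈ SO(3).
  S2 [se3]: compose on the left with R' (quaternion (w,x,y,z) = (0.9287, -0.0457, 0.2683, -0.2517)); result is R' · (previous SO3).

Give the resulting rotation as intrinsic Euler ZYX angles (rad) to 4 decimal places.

source (pnp_recover): camera pose = R=[0.8499 0.3578 -0.3868; 0.5158 -0.7152 0.4716; -0.1079 -0.6004 -0.7924], t=(-0.0901, -0.3199, 6.1882)
after S1 (rot_of_se3): [0.8499 0.3578 -0.3868; 0.5158 -0.7152 0.4716; -0.1079 -0.6004 -0.7924]
after S2 (compose_so3): [0.7921 -0.3689 -0.4863; 0.0355 -0.7675 0.6400; -0.6094 -0.5242 -0.5949]

rotation (euler_zyx) = (0.0448, 0.6553, -2.4193)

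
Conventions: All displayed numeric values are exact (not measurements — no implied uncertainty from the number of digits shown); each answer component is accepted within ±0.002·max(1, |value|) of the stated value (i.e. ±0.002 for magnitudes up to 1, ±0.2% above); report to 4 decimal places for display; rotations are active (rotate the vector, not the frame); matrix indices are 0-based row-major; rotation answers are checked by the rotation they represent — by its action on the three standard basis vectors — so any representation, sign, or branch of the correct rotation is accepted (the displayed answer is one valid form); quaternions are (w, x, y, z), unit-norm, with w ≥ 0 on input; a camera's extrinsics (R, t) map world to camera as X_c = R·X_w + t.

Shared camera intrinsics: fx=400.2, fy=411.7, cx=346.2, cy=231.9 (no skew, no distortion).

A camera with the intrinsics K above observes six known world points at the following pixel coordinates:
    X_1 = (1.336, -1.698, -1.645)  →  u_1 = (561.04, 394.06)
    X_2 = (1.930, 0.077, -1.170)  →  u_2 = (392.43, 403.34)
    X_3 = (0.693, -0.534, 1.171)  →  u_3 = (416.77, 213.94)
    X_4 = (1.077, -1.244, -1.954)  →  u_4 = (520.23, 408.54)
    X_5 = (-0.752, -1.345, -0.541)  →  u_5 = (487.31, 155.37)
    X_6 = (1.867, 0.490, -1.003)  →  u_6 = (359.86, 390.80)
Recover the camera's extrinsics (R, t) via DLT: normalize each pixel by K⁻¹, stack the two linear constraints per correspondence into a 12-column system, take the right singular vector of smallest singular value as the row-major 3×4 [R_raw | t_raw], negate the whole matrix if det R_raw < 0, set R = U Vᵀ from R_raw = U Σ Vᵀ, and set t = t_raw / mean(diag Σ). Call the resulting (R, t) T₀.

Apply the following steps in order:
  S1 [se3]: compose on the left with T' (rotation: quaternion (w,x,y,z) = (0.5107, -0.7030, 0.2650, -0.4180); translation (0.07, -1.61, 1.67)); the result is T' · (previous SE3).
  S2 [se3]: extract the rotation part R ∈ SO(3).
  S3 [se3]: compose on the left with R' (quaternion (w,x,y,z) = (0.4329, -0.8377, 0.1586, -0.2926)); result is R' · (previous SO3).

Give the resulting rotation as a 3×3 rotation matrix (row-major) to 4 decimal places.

source (pnp_recover): camera pose = R=[0.2339 -0.9675 0.0959; 0.8425 0.1525 -0.5166; 0.4852 0.2016 0.8508], t=(0.3099, -0.1701, 5.0194)
after S1 (compose_se3): R=[0.5816 -0.3122 0.7512; -0.2308 0.8222 0.5204; -0.7800 -0.4760 0.4061], t=(4.5275, 0.6919, 1.2810)
after S2 (rot_of_se3): [0.5816 -0.3122 0.7512; -0.2308 0.8222 0.5204; -0.7800 -0.4760 0.4061]
after S3 (compose_so3): [-0.0339 -0.5519 0.8332; -0.6626 -0.6117 -0.4322; 0.7482 -0.5668 -0.3450]

rotation (matrix) = ((-0.0339, -0.5519, 0.8332), (-0.6626, -0.6117, -0.4322), (0.7482, -0.5668, -0.3450))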